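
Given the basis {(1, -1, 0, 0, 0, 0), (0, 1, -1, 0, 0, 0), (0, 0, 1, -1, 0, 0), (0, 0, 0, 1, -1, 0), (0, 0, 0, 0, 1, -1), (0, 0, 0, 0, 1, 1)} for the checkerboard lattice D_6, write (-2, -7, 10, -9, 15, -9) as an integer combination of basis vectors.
-2b₁ - 9b₂ + b₃ - 8b₄ + 8b₅ - b₆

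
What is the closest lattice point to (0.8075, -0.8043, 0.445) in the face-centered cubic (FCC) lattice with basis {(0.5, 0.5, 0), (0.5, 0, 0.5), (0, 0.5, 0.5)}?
(1, -0.5, 0.5)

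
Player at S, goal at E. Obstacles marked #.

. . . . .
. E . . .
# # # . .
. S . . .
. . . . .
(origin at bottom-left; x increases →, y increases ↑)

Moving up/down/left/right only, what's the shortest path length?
6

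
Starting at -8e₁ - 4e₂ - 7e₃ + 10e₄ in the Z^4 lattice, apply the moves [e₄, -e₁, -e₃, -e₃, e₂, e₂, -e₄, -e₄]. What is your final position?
(-9, -2, -9, 9)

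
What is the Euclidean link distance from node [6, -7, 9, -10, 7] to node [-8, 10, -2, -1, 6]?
26.2298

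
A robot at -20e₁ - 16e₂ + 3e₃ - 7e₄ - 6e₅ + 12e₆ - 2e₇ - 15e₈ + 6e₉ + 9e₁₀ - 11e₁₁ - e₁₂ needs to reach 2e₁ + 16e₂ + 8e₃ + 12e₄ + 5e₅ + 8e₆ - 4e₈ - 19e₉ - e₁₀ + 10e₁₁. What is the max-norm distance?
32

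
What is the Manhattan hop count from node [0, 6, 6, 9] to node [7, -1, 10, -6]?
33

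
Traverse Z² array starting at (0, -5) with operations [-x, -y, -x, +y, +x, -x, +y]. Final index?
(-2, -4)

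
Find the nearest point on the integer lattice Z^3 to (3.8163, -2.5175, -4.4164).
(4, -3, -4)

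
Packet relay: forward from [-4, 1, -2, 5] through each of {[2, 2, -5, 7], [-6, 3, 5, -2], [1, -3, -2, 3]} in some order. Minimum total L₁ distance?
50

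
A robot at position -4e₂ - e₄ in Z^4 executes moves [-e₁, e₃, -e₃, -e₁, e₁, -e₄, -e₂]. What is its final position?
(-1, -5, 0, -2)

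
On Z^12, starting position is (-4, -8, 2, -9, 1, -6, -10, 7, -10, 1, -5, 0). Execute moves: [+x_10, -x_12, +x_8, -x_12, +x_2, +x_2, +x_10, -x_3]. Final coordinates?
(-4, -6, 1, -9, 1, -6, -10, 8, -10, 3, -5, -2)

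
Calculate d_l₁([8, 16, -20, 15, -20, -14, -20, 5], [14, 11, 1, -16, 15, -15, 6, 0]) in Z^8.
130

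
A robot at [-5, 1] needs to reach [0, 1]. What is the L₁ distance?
5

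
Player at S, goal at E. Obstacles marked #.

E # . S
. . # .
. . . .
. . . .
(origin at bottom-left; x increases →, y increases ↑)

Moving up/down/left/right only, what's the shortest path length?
7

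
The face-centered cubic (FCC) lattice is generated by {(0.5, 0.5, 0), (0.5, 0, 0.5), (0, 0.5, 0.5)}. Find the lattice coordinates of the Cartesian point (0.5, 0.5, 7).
-6b₁ + 7b₂ + 7b₃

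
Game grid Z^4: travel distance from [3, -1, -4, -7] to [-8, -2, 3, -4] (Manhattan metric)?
22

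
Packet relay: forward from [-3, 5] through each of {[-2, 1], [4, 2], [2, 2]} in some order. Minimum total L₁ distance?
12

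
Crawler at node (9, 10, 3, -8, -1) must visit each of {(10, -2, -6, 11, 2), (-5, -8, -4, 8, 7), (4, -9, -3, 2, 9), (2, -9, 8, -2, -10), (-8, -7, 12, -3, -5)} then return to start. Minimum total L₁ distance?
204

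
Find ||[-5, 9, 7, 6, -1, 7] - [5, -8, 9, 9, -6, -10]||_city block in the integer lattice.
54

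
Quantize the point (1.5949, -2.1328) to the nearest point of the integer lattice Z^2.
(2, -2)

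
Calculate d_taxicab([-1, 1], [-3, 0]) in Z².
3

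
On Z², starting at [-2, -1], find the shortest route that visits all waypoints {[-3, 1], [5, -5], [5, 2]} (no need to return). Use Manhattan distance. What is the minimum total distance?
19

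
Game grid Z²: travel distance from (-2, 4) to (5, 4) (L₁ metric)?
7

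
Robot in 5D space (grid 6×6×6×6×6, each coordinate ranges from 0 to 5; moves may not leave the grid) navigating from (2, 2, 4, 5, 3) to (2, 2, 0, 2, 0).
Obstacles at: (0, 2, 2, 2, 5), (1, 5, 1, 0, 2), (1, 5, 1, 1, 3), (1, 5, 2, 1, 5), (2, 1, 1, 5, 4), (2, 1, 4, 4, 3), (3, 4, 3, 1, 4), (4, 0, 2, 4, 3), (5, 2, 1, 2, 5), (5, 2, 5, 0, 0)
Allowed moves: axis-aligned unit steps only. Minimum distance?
10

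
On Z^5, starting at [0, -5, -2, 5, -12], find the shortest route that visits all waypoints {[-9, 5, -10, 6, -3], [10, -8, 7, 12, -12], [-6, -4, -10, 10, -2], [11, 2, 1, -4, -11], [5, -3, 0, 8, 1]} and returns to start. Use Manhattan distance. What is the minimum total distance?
180
(one optimal route: (0, -5, -2, 5, -12) → (-9, 5, -10, 6, -3) → (-6, -4, -10, 10, -2) → (5, -3, 0, 8, 1) → (10, -8, 7, 12, -12) → (11, 2, 1, -4, -11) → (0, -5, -2, 5, -12))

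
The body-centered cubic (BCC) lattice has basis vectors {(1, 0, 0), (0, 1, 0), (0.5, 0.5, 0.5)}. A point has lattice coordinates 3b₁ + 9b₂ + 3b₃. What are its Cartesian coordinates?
(4.5, 10.5, 1.5)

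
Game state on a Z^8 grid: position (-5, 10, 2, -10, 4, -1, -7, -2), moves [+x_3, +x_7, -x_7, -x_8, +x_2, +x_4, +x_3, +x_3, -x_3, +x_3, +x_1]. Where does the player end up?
(-4, 11, 5, -9, 4, -1, -7, -3)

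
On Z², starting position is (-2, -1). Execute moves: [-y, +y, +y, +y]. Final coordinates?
(-2, 1)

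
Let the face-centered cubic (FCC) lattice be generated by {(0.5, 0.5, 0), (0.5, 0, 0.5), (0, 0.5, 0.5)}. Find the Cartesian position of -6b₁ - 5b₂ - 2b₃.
(-5.5, -4, -3.5)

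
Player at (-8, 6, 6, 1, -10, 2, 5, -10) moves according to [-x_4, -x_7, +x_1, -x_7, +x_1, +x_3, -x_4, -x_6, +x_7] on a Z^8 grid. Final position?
(-6, 6, 7, -1, -10, 1, 4, -10)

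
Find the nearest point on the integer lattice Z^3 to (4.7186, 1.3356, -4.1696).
(5, 1, -4)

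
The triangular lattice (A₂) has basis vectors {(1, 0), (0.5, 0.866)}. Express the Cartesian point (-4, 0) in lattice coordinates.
-4b₁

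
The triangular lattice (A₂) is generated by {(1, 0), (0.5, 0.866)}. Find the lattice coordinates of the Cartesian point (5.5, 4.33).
3b₁ + 5b₂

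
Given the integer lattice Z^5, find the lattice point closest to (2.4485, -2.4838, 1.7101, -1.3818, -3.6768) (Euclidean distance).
(2, -2, 2, -1, -4)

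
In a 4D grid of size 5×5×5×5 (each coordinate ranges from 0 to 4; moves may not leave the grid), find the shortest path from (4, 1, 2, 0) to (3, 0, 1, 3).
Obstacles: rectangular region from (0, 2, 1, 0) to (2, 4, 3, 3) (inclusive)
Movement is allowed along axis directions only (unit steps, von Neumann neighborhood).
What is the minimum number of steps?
6
(one shortest path: (4, 1, 2, 0) → (3, 1, 2, 0) → (3, 0, 2, 0) → (3, 0, 1, 0) → (3, 0, 1, 1) → (3, 0, 1, 2) → (3, 0, 1, 3))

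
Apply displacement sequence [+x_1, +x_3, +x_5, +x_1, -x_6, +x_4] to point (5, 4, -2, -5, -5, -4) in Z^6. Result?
(7, 4, -1, -4, -4, -5)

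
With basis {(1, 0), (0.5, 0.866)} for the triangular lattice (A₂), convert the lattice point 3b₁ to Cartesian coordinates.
(3, 0)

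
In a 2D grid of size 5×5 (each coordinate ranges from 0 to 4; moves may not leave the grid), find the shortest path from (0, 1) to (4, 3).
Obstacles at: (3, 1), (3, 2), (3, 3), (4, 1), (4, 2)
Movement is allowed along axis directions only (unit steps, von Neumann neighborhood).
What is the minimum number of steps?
8
(one shortest path: (0, 1) → (1, 1) → (2, 1) → (2, 2) → (2, 3) → (2, 4) → (3, 4) → (4, 4) → (4, 3))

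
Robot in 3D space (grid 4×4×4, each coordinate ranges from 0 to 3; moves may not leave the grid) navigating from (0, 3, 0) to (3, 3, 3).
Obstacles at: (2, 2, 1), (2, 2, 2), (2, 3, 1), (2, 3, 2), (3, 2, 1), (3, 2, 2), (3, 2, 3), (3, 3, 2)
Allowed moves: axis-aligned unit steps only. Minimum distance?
6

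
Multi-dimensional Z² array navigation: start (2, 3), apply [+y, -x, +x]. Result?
(2, 4)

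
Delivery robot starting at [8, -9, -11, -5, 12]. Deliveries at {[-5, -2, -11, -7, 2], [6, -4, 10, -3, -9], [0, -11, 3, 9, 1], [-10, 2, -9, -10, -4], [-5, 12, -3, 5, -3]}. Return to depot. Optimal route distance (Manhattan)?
224
(one optimal route: (8, -9, -11, -5, 12) → (-5, -2, -11, -7, 2) → (-10, 2, -9, -10, -4) → (-5, 12, -3, 5, -3) → (0, -11, 3, 9, 1) → (6, -4, 10, -3, -9) → (8, -9, -11, -5, 12))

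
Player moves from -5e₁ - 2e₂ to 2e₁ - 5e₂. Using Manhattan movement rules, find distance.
10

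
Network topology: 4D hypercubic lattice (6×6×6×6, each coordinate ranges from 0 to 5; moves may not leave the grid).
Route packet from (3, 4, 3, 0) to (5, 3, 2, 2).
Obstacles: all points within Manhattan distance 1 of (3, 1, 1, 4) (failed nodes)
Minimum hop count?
6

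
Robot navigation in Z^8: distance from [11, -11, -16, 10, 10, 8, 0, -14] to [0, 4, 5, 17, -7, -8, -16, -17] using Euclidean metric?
40.5709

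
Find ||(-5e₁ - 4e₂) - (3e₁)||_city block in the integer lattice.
12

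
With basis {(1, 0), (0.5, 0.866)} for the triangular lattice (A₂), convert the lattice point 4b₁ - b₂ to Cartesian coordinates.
(3.5, -0.866)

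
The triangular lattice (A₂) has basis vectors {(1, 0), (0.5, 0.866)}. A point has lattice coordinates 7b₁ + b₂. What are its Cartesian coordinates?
(7.5, 0.866)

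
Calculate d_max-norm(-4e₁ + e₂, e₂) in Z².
4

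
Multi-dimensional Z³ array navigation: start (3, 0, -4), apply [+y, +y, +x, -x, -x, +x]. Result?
(3, 2, -4)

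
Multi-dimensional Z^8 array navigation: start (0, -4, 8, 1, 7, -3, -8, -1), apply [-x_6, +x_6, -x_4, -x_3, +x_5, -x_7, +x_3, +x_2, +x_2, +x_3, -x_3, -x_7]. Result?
(0, -2, 8, 0, 8, -3, -10, -1)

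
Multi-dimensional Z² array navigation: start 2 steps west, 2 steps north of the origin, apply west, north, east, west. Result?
(-3, 3)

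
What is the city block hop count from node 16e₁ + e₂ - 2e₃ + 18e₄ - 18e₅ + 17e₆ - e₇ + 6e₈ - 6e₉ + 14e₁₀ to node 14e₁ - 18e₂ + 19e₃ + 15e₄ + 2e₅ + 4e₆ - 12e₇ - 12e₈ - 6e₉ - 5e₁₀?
126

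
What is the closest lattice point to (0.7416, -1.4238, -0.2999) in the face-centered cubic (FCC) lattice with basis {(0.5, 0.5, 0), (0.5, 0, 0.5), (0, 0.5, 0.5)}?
(1, -1.5, -0.5)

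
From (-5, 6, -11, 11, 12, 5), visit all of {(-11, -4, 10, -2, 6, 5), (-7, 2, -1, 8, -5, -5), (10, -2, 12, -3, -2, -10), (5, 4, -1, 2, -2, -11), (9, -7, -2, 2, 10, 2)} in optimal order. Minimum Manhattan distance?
200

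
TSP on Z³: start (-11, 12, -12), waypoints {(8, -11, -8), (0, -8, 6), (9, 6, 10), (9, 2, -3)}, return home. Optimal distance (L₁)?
154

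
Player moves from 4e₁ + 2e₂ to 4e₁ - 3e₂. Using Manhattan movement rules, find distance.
5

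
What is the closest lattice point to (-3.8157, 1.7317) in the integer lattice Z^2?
(-4, 2)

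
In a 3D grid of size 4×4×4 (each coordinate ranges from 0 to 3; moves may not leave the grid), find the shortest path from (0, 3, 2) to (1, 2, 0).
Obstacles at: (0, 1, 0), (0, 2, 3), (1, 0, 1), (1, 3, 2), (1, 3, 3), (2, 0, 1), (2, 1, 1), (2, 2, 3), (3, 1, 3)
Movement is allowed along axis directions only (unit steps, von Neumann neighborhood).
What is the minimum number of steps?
4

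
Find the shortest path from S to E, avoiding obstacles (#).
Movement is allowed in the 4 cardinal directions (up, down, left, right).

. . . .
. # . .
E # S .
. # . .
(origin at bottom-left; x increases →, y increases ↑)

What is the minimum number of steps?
6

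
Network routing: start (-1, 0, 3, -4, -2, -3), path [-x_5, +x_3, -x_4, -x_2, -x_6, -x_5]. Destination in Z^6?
(-1, -1, 4, -5, -4, -4)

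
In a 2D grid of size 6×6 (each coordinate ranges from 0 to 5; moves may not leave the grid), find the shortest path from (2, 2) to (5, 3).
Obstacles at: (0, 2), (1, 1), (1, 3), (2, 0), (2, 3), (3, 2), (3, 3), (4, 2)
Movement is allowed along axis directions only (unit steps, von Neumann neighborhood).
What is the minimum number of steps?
6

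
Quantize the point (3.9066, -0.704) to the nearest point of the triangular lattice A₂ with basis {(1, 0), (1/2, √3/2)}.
(3.5, -0.866)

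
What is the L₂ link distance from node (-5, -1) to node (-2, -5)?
5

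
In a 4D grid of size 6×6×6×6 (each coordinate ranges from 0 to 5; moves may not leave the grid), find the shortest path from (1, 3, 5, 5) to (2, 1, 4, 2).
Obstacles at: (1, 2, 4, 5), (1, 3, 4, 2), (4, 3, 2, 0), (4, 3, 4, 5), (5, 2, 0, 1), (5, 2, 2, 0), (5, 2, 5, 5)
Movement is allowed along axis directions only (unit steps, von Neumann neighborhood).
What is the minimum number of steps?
7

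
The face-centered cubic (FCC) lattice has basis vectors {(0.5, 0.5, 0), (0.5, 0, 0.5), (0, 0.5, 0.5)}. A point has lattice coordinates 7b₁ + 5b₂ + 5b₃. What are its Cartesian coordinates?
(6, 6, 5)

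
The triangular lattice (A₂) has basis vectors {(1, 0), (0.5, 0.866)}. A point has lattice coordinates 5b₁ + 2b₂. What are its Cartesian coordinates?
(6, 1.732)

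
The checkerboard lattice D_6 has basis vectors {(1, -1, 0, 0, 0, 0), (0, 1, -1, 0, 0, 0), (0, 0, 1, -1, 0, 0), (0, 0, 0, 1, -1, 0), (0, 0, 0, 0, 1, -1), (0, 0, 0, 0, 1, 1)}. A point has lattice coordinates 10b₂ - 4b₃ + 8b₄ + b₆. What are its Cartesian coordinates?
(0, 10, -14, 12, -7, 1)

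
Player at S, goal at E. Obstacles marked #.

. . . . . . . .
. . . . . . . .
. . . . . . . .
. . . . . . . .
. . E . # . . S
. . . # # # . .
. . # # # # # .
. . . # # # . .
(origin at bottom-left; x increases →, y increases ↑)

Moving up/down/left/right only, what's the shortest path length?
7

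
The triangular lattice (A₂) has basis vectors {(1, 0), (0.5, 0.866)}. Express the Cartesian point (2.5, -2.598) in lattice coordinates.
4b₁ - 3b₂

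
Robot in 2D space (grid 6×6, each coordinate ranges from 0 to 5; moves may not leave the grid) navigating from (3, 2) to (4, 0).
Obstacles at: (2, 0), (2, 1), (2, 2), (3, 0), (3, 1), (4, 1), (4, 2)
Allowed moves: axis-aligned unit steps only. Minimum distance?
7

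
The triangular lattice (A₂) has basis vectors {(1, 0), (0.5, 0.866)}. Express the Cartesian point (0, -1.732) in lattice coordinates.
b₁ - 2b₂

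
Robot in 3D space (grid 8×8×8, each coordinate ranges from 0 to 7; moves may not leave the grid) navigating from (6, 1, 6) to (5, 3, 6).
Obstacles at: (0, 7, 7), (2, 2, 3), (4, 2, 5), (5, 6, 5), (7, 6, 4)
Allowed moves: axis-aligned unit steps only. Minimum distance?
3
(one shortest path: (6, 1, 6) → (5, 1, 6) → (5, 2, 6) → (5, 3, 6))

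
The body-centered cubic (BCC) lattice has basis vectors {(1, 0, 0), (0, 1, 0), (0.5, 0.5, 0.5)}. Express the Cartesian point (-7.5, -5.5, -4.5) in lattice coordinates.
-3b₁ - b₂ - 9b₃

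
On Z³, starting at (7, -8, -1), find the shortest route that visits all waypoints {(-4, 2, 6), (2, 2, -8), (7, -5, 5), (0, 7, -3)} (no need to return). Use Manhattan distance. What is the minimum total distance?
58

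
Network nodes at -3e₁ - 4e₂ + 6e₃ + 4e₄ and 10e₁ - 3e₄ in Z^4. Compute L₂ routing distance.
16.4317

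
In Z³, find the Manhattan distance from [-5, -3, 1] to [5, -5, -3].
16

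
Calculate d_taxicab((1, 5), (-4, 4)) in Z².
6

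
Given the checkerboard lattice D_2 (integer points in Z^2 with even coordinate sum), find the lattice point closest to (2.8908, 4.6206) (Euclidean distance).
(3, 5)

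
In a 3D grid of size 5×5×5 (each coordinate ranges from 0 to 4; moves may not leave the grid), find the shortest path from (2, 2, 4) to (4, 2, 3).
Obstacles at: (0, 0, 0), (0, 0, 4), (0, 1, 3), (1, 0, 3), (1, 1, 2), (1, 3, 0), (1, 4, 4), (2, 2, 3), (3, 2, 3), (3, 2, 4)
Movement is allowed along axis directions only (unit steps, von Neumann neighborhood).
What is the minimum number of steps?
5
(one shortest path: (2, 2, 4) → (2, 1, 4) → (3, 1, 4) → (4, 1, 4) → (4, 2, 4) → (4, 2, 3))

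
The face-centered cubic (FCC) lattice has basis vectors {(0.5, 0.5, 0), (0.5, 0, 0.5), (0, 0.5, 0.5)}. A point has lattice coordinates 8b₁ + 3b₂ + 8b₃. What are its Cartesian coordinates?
(5.5, 8, 5.5)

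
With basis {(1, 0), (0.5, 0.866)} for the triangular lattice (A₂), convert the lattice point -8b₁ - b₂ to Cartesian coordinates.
(-8.5, -0.866)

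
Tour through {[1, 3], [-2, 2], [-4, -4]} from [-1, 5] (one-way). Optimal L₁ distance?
16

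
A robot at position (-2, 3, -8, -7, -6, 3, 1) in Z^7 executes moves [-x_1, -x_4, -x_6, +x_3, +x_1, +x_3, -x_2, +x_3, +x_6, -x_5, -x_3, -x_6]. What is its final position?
(-2, 2, -6, -8, -7, 2, 1)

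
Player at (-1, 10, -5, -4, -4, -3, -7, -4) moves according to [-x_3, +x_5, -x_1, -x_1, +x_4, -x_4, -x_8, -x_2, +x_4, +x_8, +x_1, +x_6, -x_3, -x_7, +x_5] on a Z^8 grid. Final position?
(-2, 9, -7, -3, -2, -2, -8, -4)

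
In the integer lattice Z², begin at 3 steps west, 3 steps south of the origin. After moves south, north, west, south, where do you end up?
(-4, -4)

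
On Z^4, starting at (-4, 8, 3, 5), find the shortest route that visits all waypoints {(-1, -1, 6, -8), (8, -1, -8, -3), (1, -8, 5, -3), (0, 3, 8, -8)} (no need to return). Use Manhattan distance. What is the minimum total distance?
76
(one optimal route: (-4, 8, 3, 5) → (0, 3, 8, -8) → (-1, -1, 6, -8) → (1, -8, 5, -3) → (8, -1, -8, -3))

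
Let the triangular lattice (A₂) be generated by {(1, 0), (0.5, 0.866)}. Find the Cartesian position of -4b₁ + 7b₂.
(-0.5, 6.062)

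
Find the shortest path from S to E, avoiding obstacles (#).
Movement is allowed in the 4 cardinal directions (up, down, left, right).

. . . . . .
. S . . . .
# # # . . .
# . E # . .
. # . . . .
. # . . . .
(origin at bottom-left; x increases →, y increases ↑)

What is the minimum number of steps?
9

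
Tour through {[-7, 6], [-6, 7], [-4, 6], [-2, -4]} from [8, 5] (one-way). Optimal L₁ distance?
33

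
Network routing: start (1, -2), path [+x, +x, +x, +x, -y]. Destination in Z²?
(5, -3)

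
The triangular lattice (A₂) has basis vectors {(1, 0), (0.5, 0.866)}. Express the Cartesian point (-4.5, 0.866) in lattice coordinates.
-5b₁ + b₂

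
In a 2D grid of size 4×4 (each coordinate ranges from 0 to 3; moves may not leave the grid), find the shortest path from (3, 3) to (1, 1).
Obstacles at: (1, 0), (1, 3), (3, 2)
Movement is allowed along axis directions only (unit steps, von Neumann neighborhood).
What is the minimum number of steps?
4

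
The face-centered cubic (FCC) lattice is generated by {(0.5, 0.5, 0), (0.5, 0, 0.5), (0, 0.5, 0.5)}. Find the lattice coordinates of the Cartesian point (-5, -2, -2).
-5b₁ - 5b₂ + b₃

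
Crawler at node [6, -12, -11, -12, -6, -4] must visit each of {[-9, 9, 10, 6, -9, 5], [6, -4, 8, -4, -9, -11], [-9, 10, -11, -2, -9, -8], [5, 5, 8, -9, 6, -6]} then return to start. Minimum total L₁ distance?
238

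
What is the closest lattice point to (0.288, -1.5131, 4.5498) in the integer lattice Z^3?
(0, -2, 5)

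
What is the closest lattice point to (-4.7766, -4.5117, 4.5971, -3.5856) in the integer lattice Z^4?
(-5, -5, 5, -4)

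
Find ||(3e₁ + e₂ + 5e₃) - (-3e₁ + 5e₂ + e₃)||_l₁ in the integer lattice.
14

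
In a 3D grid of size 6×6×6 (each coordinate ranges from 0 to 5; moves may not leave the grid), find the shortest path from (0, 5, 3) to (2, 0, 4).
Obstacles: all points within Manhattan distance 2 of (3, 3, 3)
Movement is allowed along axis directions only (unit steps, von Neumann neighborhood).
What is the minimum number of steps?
8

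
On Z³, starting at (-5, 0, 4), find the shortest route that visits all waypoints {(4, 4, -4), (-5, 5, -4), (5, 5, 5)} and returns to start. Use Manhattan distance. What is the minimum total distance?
50
(one optimal route: (-5, 0, 4) → (-5, 5, -4) → (4, 4, -4) → (5, 5, 5) → (-5, 0, 4))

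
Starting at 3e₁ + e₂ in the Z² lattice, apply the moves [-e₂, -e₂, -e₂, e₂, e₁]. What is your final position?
(4, -1)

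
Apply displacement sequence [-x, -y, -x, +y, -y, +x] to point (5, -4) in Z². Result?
(4, -5)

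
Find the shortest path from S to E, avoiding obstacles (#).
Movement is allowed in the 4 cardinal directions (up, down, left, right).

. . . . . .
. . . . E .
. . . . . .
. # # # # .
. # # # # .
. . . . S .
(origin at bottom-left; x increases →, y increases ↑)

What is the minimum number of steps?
6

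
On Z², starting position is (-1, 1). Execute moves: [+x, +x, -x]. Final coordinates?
(0, 1)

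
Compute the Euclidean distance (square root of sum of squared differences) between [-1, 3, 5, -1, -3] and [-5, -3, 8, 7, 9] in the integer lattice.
16.4012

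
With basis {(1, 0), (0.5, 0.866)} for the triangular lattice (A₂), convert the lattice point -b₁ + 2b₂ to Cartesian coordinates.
(0, 1.732)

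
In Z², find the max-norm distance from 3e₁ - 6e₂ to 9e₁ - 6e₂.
6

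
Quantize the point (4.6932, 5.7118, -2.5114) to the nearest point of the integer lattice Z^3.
(5, 6, -3)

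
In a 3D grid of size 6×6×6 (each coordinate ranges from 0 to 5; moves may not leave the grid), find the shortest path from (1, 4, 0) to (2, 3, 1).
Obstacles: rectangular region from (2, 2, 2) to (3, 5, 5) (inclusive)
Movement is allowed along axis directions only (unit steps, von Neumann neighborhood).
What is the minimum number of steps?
3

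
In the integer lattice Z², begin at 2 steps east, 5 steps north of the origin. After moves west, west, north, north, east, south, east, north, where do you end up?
(2, 7)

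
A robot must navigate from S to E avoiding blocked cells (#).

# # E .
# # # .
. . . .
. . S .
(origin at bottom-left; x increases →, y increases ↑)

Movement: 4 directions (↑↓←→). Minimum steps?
5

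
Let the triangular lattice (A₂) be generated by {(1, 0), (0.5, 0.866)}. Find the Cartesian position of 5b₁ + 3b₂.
(6.5, 2.598)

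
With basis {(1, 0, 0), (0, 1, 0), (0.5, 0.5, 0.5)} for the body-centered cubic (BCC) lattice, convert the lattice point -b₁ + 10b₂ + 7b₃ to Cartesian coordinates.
(2.5, 13.5, 3.5)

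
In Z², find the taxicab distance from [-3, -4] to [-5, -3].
3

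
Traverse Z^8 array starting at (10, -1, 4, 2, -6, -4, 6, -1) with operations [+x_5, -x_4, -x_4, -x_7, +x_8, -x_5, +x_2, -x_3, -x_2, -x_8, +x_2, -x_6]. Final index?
(10, 0, 3, 0, -6, -5, 5, -1)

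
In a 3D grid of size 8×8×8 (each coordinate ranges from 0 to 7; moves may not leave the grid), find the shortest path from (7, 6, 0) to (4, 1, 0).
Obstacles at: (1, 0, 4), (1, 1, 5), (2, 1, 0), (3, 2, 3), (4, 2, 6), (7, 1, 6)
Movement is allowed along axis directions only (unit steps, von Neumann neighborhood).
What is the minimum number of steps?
8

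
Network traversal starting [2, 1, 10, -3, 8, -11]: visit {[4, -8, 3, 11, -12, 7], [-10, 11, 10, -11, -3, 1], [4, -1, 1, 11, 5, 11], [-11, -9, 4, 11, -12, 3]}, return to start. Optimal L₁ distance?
216
(one optimal route: (2, 1, 10, -3, 8, -11) → (-10, 11, 10, -11, -3, 1) → (-11, -9, 4, 11, -12, 3) → (4, -8, 3, 11, -12, 7) → (4, -1, 1, 11, 5, 11) → (2, 1, 10, -3, 8, -11))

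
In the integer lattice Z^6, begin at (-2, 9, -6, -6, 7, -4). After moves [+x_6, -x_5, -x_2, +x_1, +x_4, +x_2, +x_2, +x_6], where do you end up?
(-1, 10, -6, -5, 6, -2)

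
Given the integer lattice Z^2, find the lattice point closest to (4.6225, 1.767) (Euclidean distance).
(5, 2)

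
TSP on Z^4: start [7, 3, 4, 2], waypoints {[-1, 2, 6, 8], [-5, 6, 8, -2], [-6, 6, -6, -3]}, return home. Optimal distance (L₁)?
84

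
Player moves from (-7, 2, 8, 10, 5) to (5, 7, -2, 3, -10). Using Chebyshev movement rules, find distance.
15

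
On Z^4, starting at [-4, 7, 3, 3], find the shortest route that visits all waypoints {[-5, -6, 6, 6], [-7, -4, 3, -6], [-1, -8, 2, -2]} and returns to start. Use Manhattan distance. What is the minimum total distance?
76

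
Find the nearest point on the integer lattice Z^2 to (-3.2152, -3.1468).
(-3, -3)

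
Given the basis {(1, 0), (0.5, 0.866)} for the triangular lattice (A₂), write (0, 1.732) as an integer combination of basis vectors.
-b₁ + 2b₂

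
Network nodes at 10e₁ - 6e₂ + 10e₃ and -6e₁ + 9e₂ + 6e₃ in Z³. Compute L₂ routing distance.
22.2935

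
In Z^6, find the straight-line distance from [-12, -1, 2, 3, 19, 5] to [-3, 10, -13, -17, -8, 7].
39.4968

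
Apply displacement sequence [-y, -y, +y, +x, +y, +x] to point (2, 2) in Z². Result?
(4, 2)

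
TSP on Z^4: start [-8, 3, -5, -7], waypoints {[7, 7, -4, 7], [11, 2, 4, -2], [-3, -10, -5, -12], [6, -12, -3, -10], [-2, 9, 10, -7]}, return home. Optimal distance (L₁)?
160
(one optimal route: (-8, 3, -5, -7) → (-3, -10, -5, -12) → (6, -12, -3, -10) → (7, 7, -4, 7) → (11, 2, 4, -2) → (-2, 9, 10, -7) → (-8, 3, -5, -7))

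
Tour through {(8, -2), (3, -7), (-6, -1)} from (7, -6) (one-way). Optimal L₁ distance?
30
(one optimal route: (7, -6) → (8, -2) → (3, -7) → (-6, -1))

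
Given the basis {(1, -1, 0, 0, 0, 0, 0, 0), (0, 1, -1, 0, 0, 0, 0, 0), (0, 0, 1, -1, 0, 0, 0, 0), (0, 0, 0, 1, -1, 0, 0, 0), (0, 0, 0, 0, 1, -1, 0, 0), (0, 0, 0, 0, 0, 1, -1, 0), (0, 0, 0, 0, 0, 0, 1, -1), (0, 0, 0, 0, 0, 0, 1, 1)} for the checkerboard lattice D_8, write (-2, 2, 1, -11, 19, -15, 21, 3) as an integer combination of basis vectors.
-2b₁ + b₃ - 10b₄ + 9b₅ - 6b₆ + 6b₇ + 9b₈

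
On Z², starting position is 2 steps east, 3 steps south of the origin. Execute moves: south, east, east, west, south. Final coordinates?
(3, -5)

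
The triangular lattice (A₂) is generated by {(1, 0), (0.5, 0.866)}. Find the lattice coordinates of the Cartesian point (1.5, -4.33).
4b₁ - 5b₂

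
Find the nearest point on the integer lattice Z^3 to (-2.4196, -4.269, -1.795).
(-2, -4, -2)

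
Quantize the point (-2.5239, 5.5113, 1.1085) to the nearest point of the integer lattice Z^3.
(-3, 6, 1)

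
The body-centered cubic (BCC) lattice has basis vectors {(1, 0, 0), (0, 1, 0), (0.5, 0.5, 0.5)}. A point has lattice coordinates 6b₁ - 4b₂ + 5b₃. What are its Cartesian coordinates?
(8.5, -1.5, 2.5)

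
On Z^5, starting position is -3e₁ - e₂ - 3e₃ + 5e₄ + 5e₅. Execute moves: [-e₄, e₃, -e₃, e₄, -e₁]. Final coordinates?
(-4, -1, -3, 5, 5)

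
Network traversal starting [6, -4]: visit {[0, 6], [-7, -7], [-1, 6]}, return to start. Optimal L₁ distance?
52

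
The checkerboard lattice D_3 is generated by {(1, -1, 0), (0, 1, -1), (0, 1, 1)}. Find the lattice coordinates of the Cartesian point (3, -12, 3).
3b₁ - 6b₂ - 3b₃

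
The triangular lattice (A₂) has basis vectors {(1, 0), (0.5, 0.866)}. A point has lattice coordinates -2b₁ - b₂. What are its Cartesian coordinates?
(-2.5, -0.866)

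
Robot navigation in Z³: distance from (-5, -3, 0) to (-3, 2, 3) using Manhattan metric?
10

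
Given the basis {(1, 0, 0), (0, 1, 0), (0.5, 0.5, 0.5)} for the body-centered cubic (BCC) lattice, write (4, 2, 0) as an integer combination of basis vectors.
4b₁ + 2b₂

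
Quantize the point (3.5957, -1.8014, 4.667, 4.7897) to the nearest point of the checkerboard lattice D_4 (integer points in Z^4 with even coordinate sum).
(4, -2, 5, 5)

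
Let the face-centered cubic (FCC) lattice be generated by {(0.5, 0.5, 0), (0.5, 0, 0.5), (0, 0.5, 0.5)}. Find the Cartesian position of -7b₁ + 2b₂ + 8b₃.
(-2.5, 0.5, 5)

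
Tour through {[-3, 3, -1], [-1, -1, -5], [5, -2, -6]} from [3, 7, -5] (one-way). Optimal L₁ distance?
30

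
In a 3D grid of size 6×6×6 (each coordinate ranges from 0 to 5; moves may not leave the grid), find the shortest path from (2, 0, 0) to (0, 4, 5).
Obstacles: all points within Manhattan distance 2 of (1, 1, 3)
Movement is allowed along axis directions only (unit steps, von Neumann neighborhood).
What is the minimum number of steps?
11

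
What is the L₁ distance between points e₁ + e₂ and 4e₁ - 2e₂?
6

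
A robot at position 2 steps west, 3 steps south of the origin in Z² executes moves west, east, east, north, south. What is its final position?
(-1, -3)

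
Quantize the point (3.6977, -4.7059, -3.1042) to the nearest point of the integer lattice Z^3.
(4, -5, -3)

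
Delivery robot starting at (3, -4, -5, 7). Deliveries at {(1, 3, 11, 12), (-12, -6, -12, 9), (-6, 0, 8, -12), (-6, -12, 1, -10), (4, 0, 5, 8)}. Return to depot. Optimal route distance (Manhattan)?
160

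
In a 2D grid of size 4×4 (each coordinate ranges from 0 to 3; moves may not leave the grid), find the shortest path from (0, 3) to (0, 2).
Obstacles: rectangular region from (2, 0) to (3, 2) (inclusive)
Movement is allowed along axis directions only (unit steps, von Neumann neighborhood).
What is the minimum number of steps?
1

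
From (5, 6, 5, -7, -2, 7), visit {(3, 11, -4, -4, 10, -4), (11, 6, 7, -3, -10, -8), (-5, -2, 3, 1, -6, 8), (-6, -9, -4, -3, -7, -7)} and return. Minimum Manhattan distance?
202
(one optimal route: (5, 6, 5, -7, -2, 7) → (11, 6, 7, -3, -10, -8) → (3, 11, -4, -4, 10, -4) → (-6, -9, -4, -3, -7, -7) → (-5, -2, 3, 1, -6, 8) → (5, 6, 5, -7, -2, 7))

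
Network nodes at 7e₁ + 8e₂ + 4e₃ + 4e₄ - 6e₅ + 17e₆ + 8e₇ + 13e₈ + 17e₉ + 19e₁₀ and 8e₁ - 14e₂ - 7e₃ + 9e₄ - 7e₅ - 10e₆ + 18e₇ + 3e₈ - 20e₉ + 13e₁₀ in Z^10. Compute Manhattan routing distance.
130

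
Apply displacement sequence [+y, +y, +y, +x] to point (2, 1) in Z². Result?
(3, 4)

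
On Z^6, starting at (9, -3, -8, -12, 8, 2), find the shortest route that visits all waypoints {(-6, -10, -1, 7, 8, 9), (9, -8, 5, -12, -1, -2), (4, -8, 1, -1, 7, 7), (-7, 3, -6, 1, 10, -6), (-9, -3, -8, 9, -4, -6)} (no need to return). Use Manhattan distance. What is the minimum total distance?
167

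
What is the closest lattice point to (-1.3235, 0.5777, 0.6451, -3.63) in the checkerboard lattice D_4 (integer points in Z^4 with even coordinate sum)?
(-1, 0, 1, -4)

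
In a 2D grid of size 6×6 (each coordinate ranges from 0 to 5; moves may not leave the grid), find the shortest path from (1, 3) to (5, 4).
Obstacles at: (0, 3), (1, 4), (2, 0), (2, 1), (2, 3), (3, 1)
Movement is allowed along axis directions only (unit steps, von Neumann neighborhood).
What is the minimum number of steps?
7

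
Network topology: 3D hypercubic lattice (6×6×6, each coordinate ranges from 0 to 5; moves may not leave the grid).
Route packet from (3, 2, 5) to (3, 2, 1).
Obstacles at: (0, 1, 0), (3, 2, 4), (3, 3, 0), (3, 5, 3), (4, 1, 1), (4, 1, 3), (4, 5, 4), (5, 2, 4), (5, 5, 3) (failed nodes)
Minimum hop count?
6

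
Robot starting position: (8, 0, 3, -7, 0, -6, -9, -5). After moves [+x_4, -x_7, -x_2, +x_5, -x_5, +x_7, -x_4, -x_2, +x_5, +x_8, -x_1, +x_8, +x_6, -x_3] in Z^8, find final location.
(7, -2, 2, -7, 1, -5, -9, -3)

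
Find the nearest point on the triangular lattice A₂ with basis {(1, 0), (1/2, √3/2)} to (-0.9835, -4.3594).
(-0.5, -4.33)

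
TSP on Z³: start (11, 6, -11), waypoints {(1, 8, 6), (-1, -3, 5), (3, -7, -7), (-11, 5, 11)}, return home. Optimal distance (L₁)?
118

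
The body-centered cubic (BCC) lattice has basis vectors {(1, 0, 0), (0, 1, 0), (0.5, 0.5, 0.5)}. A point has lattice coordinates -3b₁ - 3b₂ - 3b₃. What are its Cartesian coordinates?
(-4.5, -4.5, -1.5)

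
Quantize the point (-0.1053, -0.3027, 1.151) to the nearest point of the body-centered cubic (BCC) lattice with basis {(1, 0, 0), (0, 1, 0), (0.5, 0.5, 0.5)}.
(0, 0, 1)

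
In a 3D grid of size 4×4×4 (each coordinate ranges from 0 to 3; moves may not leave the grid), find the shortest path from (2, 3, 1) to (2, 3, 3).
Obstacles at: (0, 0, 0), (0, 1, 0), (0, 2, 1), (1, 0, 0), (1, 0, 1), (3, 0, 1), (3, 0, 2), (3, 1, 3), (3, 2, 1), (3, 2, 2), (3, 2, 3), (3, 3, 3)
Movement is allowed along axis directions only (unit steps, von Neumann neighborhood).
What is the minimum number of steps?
2
(one shortest path: (2, 3, 1) → (2, 3, 2) → (2, 3, 3))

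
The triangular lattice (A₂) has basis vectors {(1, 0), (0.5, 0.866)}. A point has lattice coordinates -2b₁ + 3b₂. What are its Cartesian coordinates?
(-0.5, 2.598)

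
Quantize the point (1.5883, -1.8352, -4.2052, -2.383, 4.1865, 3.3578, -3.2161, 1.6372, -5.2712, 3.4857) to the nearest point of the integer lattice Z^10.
(2, -2, -4, -2, 4, 3, -3, 2, -5, 3)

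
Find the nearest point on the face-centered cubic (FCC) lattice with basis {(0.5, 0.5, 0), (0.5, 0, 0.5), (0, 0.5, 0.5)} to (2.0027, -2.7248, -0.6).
(2, -2.5, -0.5)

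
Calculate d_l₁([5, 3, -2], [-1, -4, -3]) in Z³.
14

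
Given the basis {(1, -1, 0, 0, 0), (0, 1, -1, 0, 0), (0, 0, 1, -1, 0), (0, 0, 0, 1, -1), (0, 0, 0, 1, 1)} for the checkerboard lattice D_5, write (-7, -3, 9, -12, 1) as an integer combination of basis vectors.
-7b₁ - 10b₂ - b₃ - 7b₄ - 6b₅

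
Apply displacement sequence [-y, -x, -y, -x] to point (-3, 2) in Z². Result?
(-5, 0)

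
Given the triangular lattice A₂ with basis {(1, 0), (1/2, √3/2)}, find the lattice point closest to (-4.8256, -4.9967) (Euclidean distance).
(-5, -5.196)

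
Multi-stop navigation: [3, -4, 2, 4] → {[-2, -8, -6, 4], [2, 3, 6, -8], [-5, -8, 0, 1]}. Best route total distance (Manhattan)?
62
(one optimal route: (3, -4, 2, 4) → (-2, -8, -6, 4) → (-5, -8, 0, 1) → (2, 3, 6, -8))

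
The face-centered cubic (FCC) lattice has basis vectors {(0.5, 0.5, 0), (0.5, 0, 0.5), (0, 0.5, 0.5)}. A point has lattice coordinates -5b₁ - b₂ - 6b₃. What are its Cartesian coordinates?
(-3, -5.5, -3.5)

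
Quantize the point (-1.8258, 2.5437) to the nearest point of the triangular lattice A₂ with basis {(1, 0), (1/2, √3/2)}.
(-1.5, 2.598)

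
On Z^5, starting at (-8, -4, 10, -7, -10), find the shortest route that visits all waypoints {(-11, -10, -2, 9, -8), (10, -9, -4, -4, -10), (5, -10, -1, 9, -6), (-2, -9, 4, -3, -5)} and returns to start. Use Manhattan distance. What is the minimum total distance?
136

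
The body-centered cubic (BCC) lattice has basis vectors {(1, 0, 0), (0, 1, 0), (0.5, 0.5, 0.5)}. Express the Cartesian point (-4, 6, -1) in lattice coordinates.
-3b₁ + 7b₂ - 2b₃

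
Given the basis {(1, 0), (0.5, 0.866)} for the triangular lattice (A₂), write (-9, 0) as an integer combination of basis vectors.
-9b₁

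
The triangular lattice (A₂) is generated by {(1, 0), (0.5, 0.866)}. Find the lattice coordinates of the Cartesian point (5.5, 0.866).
5b₁ + b₂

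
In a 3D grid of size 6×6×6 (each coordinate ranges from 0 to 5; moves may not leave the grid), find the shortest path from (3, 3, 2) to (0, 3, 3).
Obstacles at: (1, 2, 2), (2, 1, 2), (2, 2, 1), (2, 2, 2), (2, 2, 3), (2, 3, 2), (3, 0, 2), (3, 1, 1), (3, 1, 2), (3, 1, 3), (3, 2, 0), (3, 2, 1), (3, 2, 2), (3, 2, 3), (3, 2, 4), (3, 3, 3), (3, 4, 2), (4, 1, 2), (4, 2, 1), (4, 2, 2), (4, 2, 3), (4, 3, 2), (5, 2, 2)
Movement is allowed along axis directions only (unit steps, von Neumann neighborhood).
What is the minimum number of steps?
6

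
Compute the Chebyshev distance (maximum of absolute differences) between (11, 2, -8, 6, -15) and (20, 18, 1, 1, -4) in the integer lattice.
16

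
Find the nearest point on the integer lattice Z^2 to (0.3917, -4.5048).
(0, -5)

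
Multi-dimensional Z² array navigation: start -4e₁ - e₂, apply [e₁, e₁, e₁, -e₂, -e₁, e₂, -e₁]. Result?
(-3, -1)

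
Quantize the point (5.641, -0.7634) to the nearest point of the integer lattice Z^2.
(6, -1)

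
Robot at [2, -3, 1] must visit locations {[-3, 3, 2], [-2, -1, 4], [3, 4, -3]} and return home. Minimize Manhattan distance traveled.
40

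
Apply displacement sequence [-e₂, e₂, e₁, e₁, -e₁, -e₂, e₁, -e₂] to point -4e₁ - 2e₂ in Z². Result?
(-2, -4)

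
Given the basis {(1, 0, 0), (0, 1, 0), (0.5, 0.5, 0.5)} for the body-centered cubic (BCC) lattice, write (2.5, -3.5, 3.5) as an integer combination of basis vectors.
-b₁ - 7b₂ + 7b₃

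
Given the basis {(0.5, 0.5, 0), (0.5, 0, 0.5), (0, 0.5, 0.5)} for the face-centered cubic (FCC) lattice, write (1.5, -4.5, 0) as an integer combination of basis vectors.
-3b₁ + 6b₂ - 6b₃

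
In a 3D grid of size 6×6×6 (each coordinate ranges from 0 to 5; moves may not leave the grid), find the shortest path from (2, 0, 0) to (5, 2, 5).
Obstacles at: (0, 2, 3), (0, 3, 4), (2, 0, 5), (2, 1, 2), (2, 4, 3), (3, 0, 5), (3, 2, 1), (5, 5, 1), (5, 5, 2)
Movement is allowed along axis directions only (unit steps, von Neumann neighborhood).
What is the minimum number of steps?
10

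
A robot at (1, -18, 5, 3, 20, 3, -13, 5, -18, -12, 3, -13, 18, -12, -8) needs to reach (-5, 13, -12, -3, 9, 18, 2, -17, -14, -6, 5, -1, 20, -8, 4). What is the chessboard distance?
31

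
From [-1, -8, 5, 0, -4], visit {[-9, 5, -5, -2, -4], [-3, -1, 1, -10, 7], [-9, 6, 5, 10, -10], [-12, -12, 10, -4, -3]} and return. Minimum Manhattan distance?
172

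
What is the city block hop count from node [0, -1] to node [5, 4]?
10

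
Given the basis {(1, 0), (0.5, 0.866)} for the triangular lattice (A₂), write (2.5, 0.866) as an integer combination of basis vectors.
2b₁ + b₂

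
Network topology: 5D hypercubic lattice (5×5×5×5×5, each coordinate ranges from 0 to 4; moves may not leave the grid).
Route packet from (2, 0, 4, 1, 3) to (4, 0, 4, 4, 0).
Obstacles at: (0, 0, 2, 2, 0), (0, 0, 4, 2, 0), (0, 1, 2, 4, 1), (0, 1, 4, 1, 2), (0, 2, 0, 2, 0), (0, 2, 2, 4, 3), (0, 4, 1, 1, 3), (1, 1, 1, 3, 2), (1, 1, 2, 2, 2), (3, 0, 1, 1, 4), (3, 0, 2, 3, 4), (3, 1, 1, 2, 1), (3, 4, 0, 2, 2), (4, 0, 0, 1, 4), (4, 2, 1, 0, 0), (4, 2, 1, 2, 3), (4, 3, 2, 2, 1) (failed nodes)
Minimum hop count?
8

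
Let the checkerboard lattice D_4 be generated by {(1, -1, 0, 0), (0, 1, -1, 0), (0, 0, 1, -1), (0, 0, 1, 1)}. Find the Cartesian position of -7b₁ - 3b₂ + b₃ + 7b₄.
(-7, 4, 11, 6)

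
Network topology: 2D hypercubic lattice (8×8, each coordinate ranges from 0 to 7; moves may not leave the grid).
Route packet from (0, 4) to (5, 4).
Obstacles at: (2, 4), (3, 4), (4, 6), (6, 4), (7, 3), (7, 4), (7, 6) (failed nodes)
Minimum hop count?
7
(one shortest path: (0, 4) → (1, 4) → (1, 3) → (2, 3) → (3, 3) → (4, 3) → (5, 3) → (5, 4))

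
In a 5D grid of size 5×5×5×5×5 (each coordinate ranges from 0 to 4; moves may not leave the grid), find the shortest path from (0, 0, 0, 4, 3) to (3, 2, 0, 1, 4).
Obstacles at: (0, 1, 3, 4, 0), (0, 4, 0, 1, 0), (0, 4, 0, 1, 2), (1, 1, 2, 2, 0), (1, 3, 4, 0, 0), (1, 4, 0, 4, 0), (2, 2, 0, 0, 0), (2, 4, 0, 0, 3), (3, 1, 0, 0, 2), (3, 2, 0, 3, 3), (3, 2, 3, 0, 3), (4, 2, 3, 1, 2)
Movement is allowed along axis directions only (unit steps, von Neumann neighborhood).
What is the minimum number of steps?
9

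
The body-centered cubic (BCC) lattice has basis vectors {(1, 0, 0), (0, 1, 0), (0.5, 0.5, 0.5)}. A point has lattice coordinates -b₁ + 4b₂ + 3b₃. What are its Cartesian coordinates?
(0.5, 5.5, 1.5)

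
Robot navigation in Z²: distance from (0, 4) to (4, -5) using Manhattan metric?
13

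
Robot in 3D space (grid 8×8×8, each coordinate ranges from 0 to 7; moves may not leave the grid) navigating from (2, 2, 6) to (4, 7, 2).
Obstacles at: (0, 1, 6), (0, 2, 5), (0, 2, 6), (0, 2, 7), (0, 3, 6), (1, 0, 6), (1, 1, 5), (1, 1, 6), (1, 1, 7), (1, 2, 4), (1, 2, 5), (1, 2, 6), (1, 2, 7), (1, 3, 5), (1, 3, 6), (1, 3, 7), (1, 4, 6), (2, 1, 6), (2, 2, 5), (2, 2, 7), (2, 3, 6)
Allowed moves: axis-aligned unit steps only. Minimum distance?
11
(one shortest path: (2, 2, 6) → (3, 2, 6) → (4, 2, 6) → (4, 3, 6) → (4, 4, 6) → (4, 5, 6) → (4, 6, 6) → (4, 7, 6) → (4, 7, 5) → (4, 7, 4) → (4, 7, 3) → (4, 7, 2))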